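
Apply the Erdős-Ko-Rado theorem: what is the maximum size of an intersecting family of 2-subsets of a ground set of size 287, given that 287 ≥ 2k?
max |F| = C(286, 1) = 286

Erdős-Ko-Rado (1961): when n ≥ 2k, max |F| = C(n−1, k−1). The bound is attained by the star {A : i ∈ A} for any fixed i ∈ [n]. Here C(287−1, 2−1) = C(286, 1) = 286.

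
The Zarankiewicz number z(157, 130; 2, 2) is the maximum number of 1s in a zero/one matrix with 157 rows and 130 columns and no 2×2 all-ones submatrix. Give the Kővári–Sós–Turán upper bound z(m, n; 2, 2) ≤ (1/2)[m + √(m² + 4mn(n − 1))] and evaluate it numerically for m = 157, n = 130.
z(157, 130; 2, 2) ≤ (1/2)[157 + √(157² + 4·157·130·129)] = (1/2)[157 + √10556209] = 1703.016

Kővári–Sós–Turán: let r_1, ..., r_157 be the row sums and z = Σ r_i the total number of 1s. Each pair of columns can share at most one row with both entries 1 (else a 2×2 all-ones block appears), so Σ_i C(r_i, 2) ≤ C(130, 2) = 8385. By convexity Σ_i C(r_i, 2) ≥ 157·C(z/157, 2) = z(z − 157)/(2·157), giving z² − 157z − 157·130·129 ≤ 0 and hence z ≤ (1/2)[157 + √(24649 + 4·2632890)] = (1/2)[157 + √10556209] ≈ (1/2)(157 + 3249.032) = 1703.016.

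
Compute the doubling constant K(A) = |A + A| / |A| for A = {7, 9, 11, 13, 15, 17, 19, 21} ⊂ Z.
K = |A + A| / |A| = 15/8

Enumerate A + A = {a + b : a, b ∈ A}. With |A| = 8, there are |A|^2 = 64 ordered sum pairs; collecting distinct values, A + A = {14, 16, 18, 20, 22, 24, 26, 28, 30, 32, 34, 36, 38, 40, 42}, so |A + A| = 15. Thus K = 15/8. Here |A + A| = 2|A| − 1 = 15, the minimum possible — so K = 15/8 is minimal, which holds iff A is an arithmetic progression.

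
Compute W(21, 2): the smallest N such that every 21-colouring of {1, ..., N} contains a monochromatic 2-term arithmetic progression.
W(21, 2) = 21 + 1 = 22

A 2-term AP is any pair of integers, so a monochromatic 2-AP exists iff some colour is used at least twice. With 21 colours, the colouring i ↦ i on {1, ..., 21} uses each colour once, avoiding any monochromatic pair, so W(21, 2) > 21. For {1, ..., 22}, pigeonhole forces two integers of the same colour, which form a monochromatic 2-AP. Hence W(21, 2) = 22.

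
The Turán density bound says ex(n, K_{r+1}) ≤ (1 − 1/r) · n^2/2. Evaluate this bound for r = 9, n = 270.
Turán density bound = (8/9) · 270^2/2 = 32400

Turán's theorem: ex(n, K_{r+1}) is achieved by the complete r-partite Turán graph T(n, r) with parts as balanced as possible, and is at most (1 − 1/r) · n^2/2. For r = 9, n = 270: the density bound is (8/9) · 72900/2 = 32400. Since 9 ∣ 270, the Turán graph T(270, 9) has parts of equal size 30, and its edge count e(T(270, 9)) = 32400 attains the density bound exactly.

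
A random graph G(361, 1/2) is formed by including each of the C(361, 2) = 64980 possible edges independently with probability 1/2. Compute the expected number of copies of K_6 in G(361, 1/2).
E[# K_6] = C(361, 6) · (1/2)^C(6, 2) = 2948308303332 / 2^15 = 737077075833/8192 ≈ 89975228.983521

For each 6-subset S of vertices (there are C(361, 6) = 2948308303332 such S), let X_S = 1 if S induces a K_6 (all C(6, 2) = 15 edges present). Then P(X_S = 1) = (1/2)^15 = 1/32768. By linearity of expectation, E[# K_6] = C(361, 6) · (1/2)^15 = 2948308303332 / 32768 = 737077075833/8192 ≈ 89975228.983521.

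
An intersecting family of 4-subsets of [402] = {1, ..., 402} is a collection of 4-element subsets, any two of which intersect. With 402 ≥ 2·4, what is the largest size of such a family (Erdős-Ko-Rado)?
max |F| = C(401, 3) = 10666600

Erdős-Ko-Rado (1961): when n ≥ 2k, max |F| = C(n−1, k−1). The bound is attained by the star {A : i ∈ A} for any fixed i ∈ [n]. Here C(402−1, 4−1) = C(401, 3) = 10666600.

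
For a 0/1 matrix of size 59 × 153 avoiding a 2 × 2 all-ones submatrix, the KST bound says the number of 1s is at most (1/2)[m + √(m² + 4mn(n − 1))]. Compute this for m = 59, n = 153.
z(59, 153; 2, 2) ≤ (1/2)[59 + √(59² + 4·59·153·152)] = (1/2)[59 + √5491897] = 1201.2398

Kővári–Sós–Turán: let r_1, ..., r_59 be the row sums and z = Σ r_i the total number of 1s. Each pair of columns can share at most one row with both entries 1 (else a 2×2 all-ones block appears), so Σ_i C(r_i, 2) ≤ C(153, 2) = 11628. By convexity Σ_i C(r_i, 2) ≥ 59·C(z/59, 2) = z(z − 59)/(2·59), giving z² − 59z − 59·153·152 ≤ 0 and hence z ≤ (1/2)[59 + √(3481 + 4·1372104)] = (1/2)[59 + √5491897] ≈ (1/2)(59 + 2343.4797) = 1201.2398.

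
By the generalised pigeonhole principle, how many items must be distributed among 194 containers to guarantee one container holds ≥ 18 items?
n = (18 − 1)·194 + 1 = 3299

By the generalised pigeonhole principle, to guarantee some box contains ≥ r objects we need more than (r − 1) · k objects total. Threshold: n = (r − 1) · k + 1. With r = 18 and k = 194: n = 17 · 194 + 1 = 3298 + 1 = 3299. For n = 3298 = 17 · 194, we can put exactly 17 objects in every box, avoiding 18 in any single one — so 3299 is tight.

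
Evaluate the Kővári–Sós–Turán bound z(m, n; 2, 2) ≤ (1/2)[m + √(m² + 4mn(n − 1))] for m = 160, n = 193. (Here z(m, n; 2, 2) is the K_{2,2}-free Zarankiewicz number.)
z(160, 193; 2, 2) ≤ (1/2)[160 + √(160² + 4·160·193·192)] = (1/2)[160 + √23741440] = 2516.2594

Kővári–Sós–Turán: let r_1, ..., r_160 be the row sums and z = Σ r_i the total number of 1s. Each pair of columns can share at most one row with both entries 1 (else a 2×2 all-ones block appears), so Σ_i C(r_i, 2) ≤ C(193, 2) = 18528. By convexity Σ_i C(r_i, 2) ≥ 160·C(z/160, 2) = z(z − 160)/(2·160), giving z² − 160z − 160·193·192 ≤ 0 and hence z ≤ (1/2)[160 + √(25600 + 4·5928960)] = (1/2)[160 + √23741440] ≈ (1/2)(160 + 4872.5189) = 2516.2594.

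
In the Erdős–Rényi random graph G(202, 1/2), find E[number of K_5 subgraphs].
E[# K_5] = C(202, 5) · (1/2)^C(5, 2) = 2666333340 / 2^10 = 666583335/256 ≈ 2603841.152344

For each 5-subset S of vertices (there are C(202, 5) = 2666333340 such S), let X_S = 1 if S induces a K_5 (all C(5, 2) = 10 edges present). Then P(X_S = 1) = (1/2)^10 = 1/1024. By linearity of expectation, E[# K_5] = C(202, 5) · (1/2)^10 = 2666333340 / 1024 = 666583335/256 ≈ 2603841.152344.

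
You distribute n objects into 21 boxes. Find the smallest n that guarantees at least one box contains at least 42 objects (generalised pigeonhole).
n = (42 − 1)·21 + 1 = 862

By the generalised pigeonhole principle, to guarantee some box contains ≥ r objects we need more than (r − 1) · k objects total. Threshold: n = (r − 1) · k + 1. With r = 42 and k = 21: n = 41 · 21 + 1 = 861 + 1 = 862. For n = 861 = 41 · 21, we can put exactly 41 objects in every box, avoiding 42 in any single one — so 862 is tight.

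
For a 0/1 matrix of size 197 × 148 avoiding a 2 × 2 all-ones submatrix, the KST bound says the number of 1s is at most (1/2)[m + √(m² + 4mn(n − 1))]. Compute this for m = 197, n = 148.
z(197, 148; 2, 2) ≤ (1/2)[197 + √(197² + 4·197·148·147)] = (1/2)[197 + √17182537] = 2171.0912

Kővári–Sós–Turán: let r_1, ..., r_197 be the row sums and z = Σ r_i the total number of 1s. Each pair of columns can share at most one row with both entries 1 (else a 2×2 all-ones block appears), so Σ_i C(r_i, 2) ≤ C(148, 2) = 10878. By convexity Σ_i C(r_i, 2) ≥ 197·C(z/197, 2) = z(z − 197)/(2·197), giving z² − 197z − 197·148·147 ≤ 0 and hence z ≤ (1/2)[197 + √(38809 + 4·4285932)] = (1/2)[197 + √17182537] ≈ (1/2)(197 + 4145.1824) = 2171.0912.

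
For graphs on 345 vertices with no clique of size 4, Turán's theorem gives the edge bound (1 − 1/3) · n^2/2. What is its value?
Turán density bound = (2/3) · 345^2/2 = 39675

Turán's theorem: ex(n, K_{r+1}) is achieved by the complete r-partite Turán graph T(n, r) with parts as balanced as possible, and is at most (1 − 1/r) · n^2/2. For r = 3, n = 345: the density bound is (2/3) · 119025/2 = 39675. Since 3 ∣ 345, the Turán graph T(345, 3) has parts of equal size 115, and its edge count e(T(345, 3)) = 39675 attains the density bound exactly.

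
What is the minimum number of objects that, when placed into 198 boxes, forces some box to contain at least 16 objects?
n = (16 − 1)·198 + 1 = 2971

By the generalised pigeonhole principle, to guarantee some box contains ≥ r objects we need more than (r − 1) · k objects total. Threshold: n = (r − 1) · k + 1. With r = 16 and k = 198: n = 15 · 198 + 1 = 2970 + 1 = 2971. For n = 2970 = 15 · 198, we can put exactly 15 objects in every box, avoiding 16 in any single one — so 2971 is tight.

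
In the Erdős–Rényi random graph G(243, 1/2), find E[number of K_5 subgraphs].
E[# K_5] = C(243, 5) · (1/2)^C(5, 2) = 6774333588 / 2^10 = 1693583397/256 ≈ 6615560.144531

For each 5-subset S of vertices (there are C(243, 5) = 6774333588 such S), let X_S = 1 if S induces a K_5 (all C(5, 2) = 10 edges present). Then P(X_S = 1) = (1/2)^10 = 1/1024. By linearity of expectation, E[# K_5] = C(243, 5) · (1/2)^10 = 6774333588 / 1024 = 1693583397/256 ≈ 6615560.144531.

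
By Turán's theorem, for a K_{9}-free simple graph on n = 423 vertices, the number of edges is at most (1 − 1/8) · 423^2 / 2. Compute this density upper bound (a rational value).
Turán density bound = (7/8) · 423^2/2 = 1252503/16 ≈ 78281.4375

Turán's theorem: ex(n, K_{r+1}) is achieved by the complete r-partite Turán graph T(n, r) with parts as balanced as possible, and is at most (1 − 1/r) · n^2/2. For r = 8, n = 423: the density bound is (7/8) · 178929/2 = 1252503/16 ≈ 78281.4375. The integer-valued extremum is e(T(423, 8)) = 78281, which is strictly less than the density bound 1252503/16 since 8 ∤ 423 (the parts of T(423, 8) cannot all be equal).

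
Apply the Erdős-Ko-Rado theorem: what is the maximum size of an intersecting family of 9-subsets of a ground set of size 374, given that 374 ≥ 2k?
max |F| = C(373, 8) = 8616446909018334

Erdős-Ko-Rado (1961): when n ≥ 2k, max |F| = C(n−1, k−1). The bound is attained by the star {A : i ∈ A} for any fixed i ∈ [n]. Here C(374−1, 9−1) = C(373, 8) = 8616446909018334.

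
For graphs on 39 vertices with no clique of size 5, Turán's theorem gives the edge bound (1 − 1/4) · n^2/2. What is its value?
Turán density bound = (3/4) · 39^2/2 = 4563/8 ≈ 570.375

Turán's theorem: ex(n, K_{r+1}) is achieved by the complete r-partite Turán graph T(n, r) with parts as balanced as possible, and is at most (1 − 1/r) · n^2/2. For r = 4, n = 39: the density bound is (3/4) · 1521/2 = 4563/8 ≈ 570.375. The integer-valued extremum is e(T(39, 4)) = 570, which is strictly less than the density bound 4563/8 since 4 ∤ 39 (the parts of T(39, 4) cannot all be equal).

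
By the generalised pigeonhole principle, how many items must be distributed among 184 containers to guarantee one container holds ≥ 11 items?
n = (11 − 1)·184 + 1 = 1841

By the generalised pigeonhole principle, to guarantee some box contains ≥ r objects we need more than (r − 1) · k objects total. Threshold: n = (r − 1) · k + 1. With r = 11 and k = 184: n = 10 · 184 + 1 = 1840 + 1 = 1841. For n = 1840 = 10 · 184, we can put exactly 10 objects in every box, avoiding 11 in any single one — so 1841 is tight.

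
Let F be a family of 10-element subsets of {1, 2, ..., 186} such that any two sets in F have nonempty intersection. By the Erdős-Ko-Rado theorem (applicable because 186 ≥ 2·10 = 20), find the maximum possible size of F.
max |F| = C(185, 9) = 574045578063035

Erdős-Ko-Rado (1961): when n ≥ 2k, max |F| = C(n−1, k−1). The bound is attained by the star {A : i ∈ A} for any fixed i ∈ [n]. Here C(186−1, 10−1) = C(185, 9) = 574045578063035.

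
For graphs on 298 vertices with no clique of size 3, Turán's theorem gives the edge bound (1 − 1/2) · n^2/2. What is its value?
Turán density bound = (1/2) · 298^2/2 = 22201

Turán's theorem: ex(n, K_{r+1}) is achieved by the complete r-partite Turán graph T(n, r) with parts as balanced as possible, and is at most (1 − 1/r) · n^2/2. For r = 2, n = 298: the density bound is (1/2) · 88804/2 = 22201. Since 2 ∣ 298, the Turán graph T(298, 2) has parts of equal size 149, and its edge count e(T(298, 2)) = 22201 attains the density bound exactly.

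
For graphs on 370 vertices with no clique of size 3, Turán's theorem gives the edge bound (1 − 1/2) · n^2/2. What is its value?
Turán density bound = (1/2) · 370^2/2 = 34225

Turán's theorem: ex(n, K_{r+1}) is achieved by the complete r-partite Turán graph T(n, r) with parts as balanced as possible, and is at most (1 − 1/r) · n^2/2. For r = 2, n = 370: the density bound is (1/2) · 136900/2 = 34225. Since 2 ∣ 370, the Turán graph T(370, 2) has parts of equal size 185, and its edge count e(T(370, 2)) = 34225 attains the density bound exactly.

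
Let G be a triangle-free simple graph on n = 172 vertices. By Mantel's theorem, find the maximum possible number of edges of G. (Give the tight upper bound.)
ex(172, K_3) = ⌊172^2/4⌋ = 7396

Mantel (1907): a triangle-free graph on n vertices has at most ⌊n^2/4⌋ edges, with equality for the complete bipartite graph K_{⌊n/2⌋, ⌈n/2⌉}. For n = 172: ⌊172^2/4⌋ = ⌊29584/4⌋ = 7396. The extremal graph is K_{86, 86}, which has 86·86 = 7396 edges.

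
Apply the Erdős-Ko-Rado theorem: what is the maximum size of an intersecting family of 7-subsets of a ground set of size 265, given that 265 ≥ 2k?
max |F| = C(264, 6) = 444060444828

Erdős-Ko-Rado (1961): when n ≥ 2k, max |F| = C(n−1, k−1). The bound is attained by the star {A : i ∈ A} for any fixed i ∈ [n]. Here C(265−1, 7−1) = C(264, 6) = 444060444828.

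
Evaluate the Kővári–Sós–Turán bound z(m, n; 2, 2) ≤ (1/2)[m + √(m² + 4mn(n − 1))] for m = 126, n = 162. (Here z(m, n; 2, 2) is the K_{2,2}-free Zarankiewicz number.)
z(126, 162; 2, 2) ≤ (1/2)[126 + √(126² + 4·126·162·161)] = (1/2)[126 + √13161204] = 1876.9187

Kővári–Sós–Turán: let r_1, ..., r_126 be the row sums and z = Σ r_i the total number of 1s. Each pair of columns can share at most one row with both entries 1 (else a 2×2 all-ones block appears), so Σ_i C(r_i, 2) ≤ C(162, 2) = 13041. By convexity Σ_i C(r_i, 2) ≥ 126·C(z/126, 2) = z(z − 126)/(2·126), giving z² − 126z − 126·162·161 ≤ 0 and hence z ≤ (1/2)[126 + √(15876 + 4·3286332)] = (1/2)[126 + √13161204] ≈ (1/2)(126 + 3627.8374) = 1876.9187.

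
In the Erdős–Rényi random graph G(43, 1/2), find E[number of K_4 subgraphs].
E[# K_4] = C(43, 4) · (1/2)^C(4, 2) = 123410 / 2^6 = 61705/32 = 1928.28125

For each 4-subset S of vertices (there are C(43, 4) = 123410 such S), let X_S = 1 if S induces a K_4 (all C(4, 2) = 6 edges present). Then P(X_S = 1) = (1/2)^6 = 1/64. By linearity of expectation, E[# K_4] = C(43, 4) · (1/2)^6 = 123410 / 64 = 61705/32 = 1928.28125.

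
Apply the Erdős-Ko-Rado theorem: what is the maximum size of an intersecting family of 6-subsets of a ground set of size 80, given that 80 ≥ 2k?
max |F| = C(79, 5) = 22537515

The Erdős-Ko-Rado theorem states: for n ≥ 2k, an intersecting family of k-subsets of an n-element set has size at most C(n − 1, k − 1), with equality for 'star' families {A ⊆ [n] : |A| = k, i ∈ A} (fix an element i). For n = 80, k = 6: C(79, 5) = 22537515.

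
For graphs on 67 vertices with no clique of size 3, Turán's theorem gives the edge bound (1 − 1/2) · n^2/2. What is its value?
Turán density bound = (1/2) · 67^2/2 = 4489/4 ≈ 1122.25

Turán's theorem: ex(n, K_{r+1}) is achieved by the complete r-partite Turán graph T(n, r) with parts as balanced as possible, and is at most (1 − 1/r) · n^2/2. For r = 2, n = 67: the density bound is (1/2) · 4489/2 = 4489/4 ≈ 1122.25. The integer-valued extremum is e(T(67, 2)) = 1122, which is strictly less than the density bound 4489/4 since 2 ∤ 67 (the parts of T(67, 2) cannot all be equal).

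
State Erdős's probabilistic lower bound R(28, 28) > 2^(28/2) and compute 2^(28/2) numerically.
2^(28/2) = 16384; so R(28, 28) > 16384

Colour each edge of K_n uniformly at random with red/blue. The expected number of monochromatic K_28 is C(n, 28) · 2 · 2^(−C(28,2)). If C(n, 28) · 2^(1 − C(28,2)) < 1, then with positive probability no monochromatic K_28 exists, so R(28, 28) > n. The standard estimate C(n, 28) ≤ n^28/28! shows this inequality holds whenever n ≤ 2^(28/2) (since 28! · 2^(C(28,2) − 1) > 2^(28^2/2) ≥ n^28). Hence R(28, 28) > 2^(28/2) = 16384.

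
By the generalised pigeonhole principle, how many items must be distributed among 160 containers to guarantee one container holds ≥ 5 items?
n = (5 − 1)·160 + 1 = 641

By the generalised pigeonhole principle, to guarantee some box contains ≥ r objects we need more than (r − 1) · k objects total. Threshold: n = (r − 1) · k + 1. With r = 5 and k = 160: n = 4 · 160 + 1 = 640 + 1 = 641. For n = 640 = 4 · 160, we can put exactly 4 objects in every box, avoiding 5 in any single one — so 641 is tight.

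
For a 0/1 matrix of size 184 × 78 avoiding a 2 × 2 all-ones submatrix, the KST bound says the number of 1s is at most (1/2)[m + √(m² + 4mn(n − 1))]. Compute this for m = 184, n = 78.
z(184, 78; 2, 2) ≤ (1/2)[184 + √(184² + 4·184·78·77)] = (1/2)[184 + √4454272] = 1147.2573

Kővári–Sós–Turán: let r_1, ..., r_184 be the row sums and z = Σ r_i the total number of 1s. Each pair of columns can share at most one row with both entries 1 (else a 2×2 all-ones block appears), so Σ_i C(r_i, 2) ≤ C(78, 2) = 3003. By convexity Σ_i C(r_i, 2) ≥ 184·C(z/184, 2) = z(z − 184)/(2·184), giving z² − 184z − 184·78·77 ≤ 0 and hence z ≤ (1/2)[184 + √(33856 + 4·1105104)] = (1/2)[184 + √4454272] ≈ (1/2)(184 + 2110.5146) = 1147.2573.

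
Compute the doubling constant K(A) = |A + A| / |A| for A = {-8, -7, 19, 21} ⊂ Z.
K = |A + A| / |A| = 10/4 = 5/2

Enumerate A + A = {a + b : a, b ∈ A}. With |A| = 4, there are |A|^2 = 16 ordered sum pairs; collecting distinct values, A + A = {-16, -15, -14, 11, 12, 13, 14, 38, 40, 42}, so |A + A| = 10. Thus K = 10/4 = 5/2. For comparison, the minimum possible |A + A| over all 4-element sets is 2·4 − 1 = 7 (so min K = 7/4), attained only by arithmetic progressions.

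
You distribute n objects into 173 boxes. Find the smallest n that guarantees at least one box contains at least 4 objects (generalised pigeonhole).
n = (4 − 1)·173 + 1 = 520

By the generalised pigeonhole principle, to guarantee some box contains ≥ r objects we need more than (r − 1) · k objects total. Threshold: n = (r − 1) · k + 1. With r = 4 and k = 173: n = 3 · 173 + 1 = 519 + 1 = 520. For n = 519 = 3 · 173, we can put exactly 3 objects in every box, avoiding 4 in any single one — so 520 is tight.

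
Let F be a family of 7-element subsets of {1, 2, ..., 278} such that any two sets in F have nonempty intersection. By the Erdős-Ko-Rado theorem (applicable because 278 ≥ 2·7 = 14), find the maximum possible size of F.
max |F| = C(277, 6) = 594115882360

The Erdős-Ko-Rado theorem states: for n ≥ 2k, an intersecting family of k-subsets of an n-element set has size at most C(n − 1, k − 1), with equality for 'star' families {A ⊆ [n] : |A| = k, i ∈ A} (fix an element i). For n = 278, k = 7: C(277, 6) = 594115882360.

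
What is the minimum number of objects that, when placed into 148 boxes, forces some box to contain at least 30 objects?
n = (30 − 1)·148 + 1 = 4293

By the generalised pigeonhole principle, to guarantee some box contains ≥ r objects we need more than (r − 1) · k objects total. Threshold: n = (r − 1) · k + 1. With r = 30 and k = 148: n = 29 · 148 + 1 = 4292 + 1 = 4293. For n = 4292 = 29 · 148, we can put exactly 29 objects in every box, avoiding 30 in any single one — so 4293 is tight.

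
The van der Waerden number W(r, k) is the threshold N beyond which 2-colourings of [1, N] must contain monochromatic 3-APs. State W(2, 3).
W(2, 3) = 9

Lower bound: the 2-colouring RRBBRRBB of {1, ..., 8} (R at positions {1, 2, 5, 6}, B at {3, 4, 7, 8}) contains no monochromatic 3-term AP, so W(2, 3) > 8. Upper bound: a case analysis on any 2-colouring of {1, ..., 9} forces such an AP. Hence W(2, 3) = 9.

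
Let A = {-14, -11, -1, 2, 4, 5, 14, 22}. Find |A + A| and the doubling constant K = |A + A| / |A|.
K = |A + A| / |A| = 31/8

Enumerate A + A = {a + b : a, b ∈ A}. With |A| = 8, there are |A|^2 = 64 ordered sum pairs; collecting distinct values, A + A = {-28, -25, -22, -15, -12, -10, -9, -7, -6, -2, 0, 1, 3, 4, 6, 7, 8, 9, 10, 11, 13, 16, 18, 19, 21, 24, 26, 27, 28, 36, 44}, so |A + A| = 31. Thus K = 31/8. For comparison, the minimum possible |A + A| over all 8-element sets is 2·8 − 1 = 15 (so min K = 15/8), attained only by arithmetic progressions.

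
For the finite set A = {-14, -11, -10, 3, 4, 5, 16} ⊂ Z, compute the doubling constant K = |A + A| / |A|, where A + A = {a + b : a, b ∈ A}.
K = |A + A| / |A| = 24/7

Enumerate A + A = {a + b : a, b ∈ A}. With |A| = 7, there are |A|^2 = 49 ordered sum pairs; collecting distinct values, A + A = {-28, -25, -24, -22, -21, -20, -11, -10, -9, -8, -7, -6, -5, 2, 5, 6, 7, 8, 9, 10, 19, 20, 21, 32}, so |A + A| = 24. Thus K = 24/7. For comparison, the minimum possible |A + A| over all 7-element sets is 2·7 − 1 = 13 (so min K = 13/7), attained only by arithmetic progressions.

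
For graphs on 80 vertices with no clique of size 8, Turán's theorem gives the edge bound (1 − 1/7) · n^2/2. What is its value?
Turán density bound = (6/7) · 80^2/2 = 19200/7 ≈ 2742.8571

Turán's theorem: ex(n, K_{r+1}) is achieved by the complete r-partite Turán graph T(n, r) with parts as balanced as possible, and is at most (1 − 1/r) · n^2/2. For r = 7, n = 80: the density bound is (6/7) · 6400/2 = 19200/7 ≈ 2742.8571. The integer-valued extremum is e(T(80, 7)) = 2742, which is strictly less than the density bound 19200/7 since 7 ∤ 80 (the parts of T(80, 7) cannot all be equal).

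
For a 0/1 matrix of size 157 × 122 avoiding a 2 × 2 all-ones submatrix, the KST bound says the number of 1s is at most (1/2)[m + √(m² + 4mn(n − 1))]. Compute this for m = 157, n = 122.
z(157, 122; 2, 2) ≤ (1/2)[157 + √(157² + 4·157·122·121)] = (1/2)[157 + √9295185] = 1602.9003

Kővári–Sós–Turán: let r_1, ..., r_157 be the row sums and z = Σ r_i the total number of 1s. Each pair of columns can share at most one row with both entries 1 (else a 2×2 all-ones block appears), so Σ_i C(r_i, 2) ≤ C(122, 2) = 7381. By convexity Σ_i C(r_i, 2) ≥ 157·C(z/157, 2) = z(z − 157)/(2·157), giving z² − 157z − 157·122·121 ≤ 0 and hence z ≤ (1/2)[157 + √(24649 + 4·2317634)] = (1/2)[157 + √9295185] ≈ (1/2)(157 + 3048.8006) = 1602.9003.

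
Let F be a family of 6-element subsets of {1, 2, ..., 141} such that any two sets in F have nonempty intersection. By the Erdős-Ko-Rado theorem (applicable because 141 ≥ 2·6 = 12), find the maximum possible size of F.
max |F| = C(140, 5) = 416965528

Erdős-Ko-Rado (1961): when n ≥ 2k, max |F| = C(n−1, k−1). The bound is attained by the star {A : i ∈ A} for any fixed i ∈ [n]. Here C(141−1, 6−1) = C(140, 5) = 416965528.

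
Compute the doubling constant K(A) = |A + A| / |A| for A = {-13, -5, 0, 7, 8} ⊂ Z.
K = |A + A| / |A| = 14/5

Enumerate A + A = {a + b : a, b ∈ A}. With |A| = 5, there are |A|^2 = 25 ordered sum pairs; collecting distinct values, A + A = {-26, -18, -13, -10, -6, -5, 0, 2, 3, 7, 8, 14, 15, 16}, so |A + A| = 14. Thus K = 14/5. For comparison, the minimum possible |A + A| over all 5-element sets is 2·5 − 1 = 9 (so min K = 9/5), attained only by arithmetic progressions.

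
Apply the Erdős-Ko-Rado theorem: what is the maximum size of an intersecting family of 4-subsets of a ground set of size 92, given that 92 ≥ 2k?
max |F| = C(91, 3) = 121485

Erdős-Ko-Rado (1961): when n ≥ 2k, max |F| = C(n−1, k−1). The bound is attained by the star {A : i ∈ A} for any fixed i ∈ [n]. Here C(92−1, 4−1) = C(91, 3) = 121485.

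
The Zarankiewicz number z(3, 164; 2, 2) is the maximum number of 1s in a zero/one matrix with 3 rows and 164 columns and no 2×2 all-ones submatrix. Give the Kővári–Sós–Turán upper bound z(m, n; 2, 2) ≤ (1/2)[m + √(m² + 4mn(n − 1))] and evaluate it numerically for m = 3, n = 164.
z(3, 164; 2, 2) ≤ (1/2)[3 + √(3² + 4·3·164·163)] = (1/2)[3 + √320793] = 284.693

Kővári–Sós–Turán: let r_1, ..., r_3 be the row sums and z = Σ r_i the total number of 1s. Each pair of columns can share at most one row with both entries 1 (else a 2×2 all-ones block appears), so Σ_i C(r_i, 2) ≤ C(164, 2) = 13366. By convexity Σ_i C(r_i, 2) ≥ 3·C(z/3, 2) = z(z − 3)/(2·3), giving z² − 3z − 3·164·163 ≤ 0 and hence z ≤ (1/2)[3 + √(9 + 4·80196)] = (1/2)[3 + √320793] ≈ (1/2)(3 + 566.3859) = 284.693.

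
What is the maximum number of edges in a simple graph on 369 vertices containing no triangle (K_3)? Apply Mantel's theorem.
ex(369, K_3) = ⌊369^2/4⌋ = 34040

Mantel (1907): a triangle-free graph on n vertices has at most ⌊n^2/4⌋ edges, with equality for the complete bipartite graph K_{⌊n/2⌋, ⌈n/2⌉}. For n = 369: ⌊369^2/4⌋ = ⌊136161/4⌋ = 34040. The extremal graph is K_{184, 185}, which has 184·185 = 34040 edges.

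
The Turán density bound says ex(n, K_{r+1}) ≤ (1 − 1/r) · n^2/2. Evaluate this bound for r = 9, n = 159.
Turán density bound = (8/9) · 159^2/2 = 11236

Turán's theorem: ex(n, K_{r+1}) is achieved by the complete r-partite Turán graph T(n, r) with parts as balanced as possible, and is at most (1 − 1/r) · n^2/2. For r = 9, n = 159: the density bound is (8/9) · 25281/2 = 11236. The integer-valued extremum is e(T(159, 9)) = 11235, which is strictly less than the density bound 11236 since 9 ∤ 159 (the parts of T(159, 9) cannot all be equal).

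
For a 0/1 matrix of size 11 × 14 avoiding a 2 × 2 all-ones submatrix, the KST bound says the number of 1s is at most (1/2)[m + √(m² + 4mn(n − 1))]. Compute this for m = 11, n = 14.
z(11, 14; 2, 2) ≤ (1/2)[11 + √(11² + 4·11·14·13)] = (1/2)[11 + √8129] = 50.5805

Kővári–Sós–Turán: let r_1, ..., r_11 be the row sums and z = Σ r_i the total number of 1s. Each pair of columns can share at most one row with both entries 1 (else a 2×2 all-ones block appears), so Σ_i C(r_i, 2) ≤ C(14, 2) = 91. By convexity Σ_i C(r_i, 2) ≥ 11·C(z/11, 2) = z(z − 11)/(2·11), giving z² − 11z − 11·14·13 ≤ 0 and hence z ≤ (1/2)[11 + √(121 + 4·2002)] = (1/2)[11 + √8129] ≈ (1/2)(11 + 90.161) = 50.5805.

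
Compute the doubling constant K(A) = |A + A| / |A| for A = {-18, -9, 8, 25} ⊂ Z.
K = |A + A| / |A| = 9/4

Enumerate A + A = {a + b : a, b ∈ A}. With |A| = 4, there are |A|^2 = 16 ordered sum pairs; collecting distinct values, A + A = {-36, -27, -18, -10, -1, 7, 16, 33, 50}, so |A + A| = 9. Thus K = 9/4. For comparison, the minimum possible |A + A| over all 4-element sets is 2·4 − 1 = 7 (so min K = 7/4), attained only by arithmetic progressions.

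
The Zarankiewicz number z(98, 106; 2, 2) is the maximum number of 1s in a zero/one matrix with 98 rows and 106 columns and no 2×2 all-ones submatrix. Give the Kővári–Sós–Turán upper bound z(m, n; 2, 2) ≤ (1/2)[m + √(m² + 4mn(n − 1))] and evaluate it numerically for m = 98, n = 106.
z(98, 106; 2, 2) ≤ (1/2)[98 + √(98² + 4·98·106·105)] = (1/2)[98 + √4372564] = 1094.5338

Kővári–Sós–Turán: let r_1, ..., r_98 be the row sums and z = Σ r_i the total number of 1s. Each pair of columns can share at most one row with both entries 1 (else a 2×2 all-ones block appears), so Σ_i C(r_i, 2) ≤ C(106, 2) = 5565. By convexity Σ_i C(r_i, 2) ≥ 98·C(z/98, 2) = z(z − 98)/(2·98), giving z² − 98z − 98·106·105 ≤ 0 and hence z ≤ (1/2)[98 + √(9604 + 4·1090740)] = (1/2)[98 + √4372564] ≈ (1/2)(98 + 2091.0677) = 1094.5338.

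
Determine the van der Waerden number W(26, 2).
W(26, 2) = 26 + 1 = 27

A 2-term AP is any pair of integers, so a monochromatic 2-AP exists iff some colour is used at least twice. With 26 colours, the colouring i ↦ i on {1, ..., 26} uses each colour once, avoiding any monochromatic pair, so W(26, 2) > 26. For {1, ..., 27}, pigeonhole forces two integers of the same colour, which form a monochromatic 2-AP. Hence W(26, 2) = 27.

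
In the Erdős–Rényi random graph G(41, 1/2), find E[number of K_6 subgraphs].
E[# K_6] = C(41, 6) · (1/2)^C(6, 2) = 4496388 / 2^15 = 1124097/8192 ≈ 137.218872

For each 6-subset S of vertices (there are C(41, 6) = 4496388 such S), let X_S = 1 if S induces a K_6 (all C(6, 2) = 15 edges present). Then P(X_S = 1) = (1/2)^15 = 1/32768. By linearity of expectation, E[# K_6] = C(41, 6) · (1/2)^15 = 4496388 / 32768 = 1124097/8192 ≈ 137.218872.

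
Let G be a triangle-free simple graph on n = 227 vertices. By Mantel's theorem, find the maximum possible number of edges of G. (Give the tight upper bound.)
ex(227, K_3) = ⌊227^2/4⌋ = 12882

Mantel (1907): a triangle-free graph on n vertices has at most ⌊n^2/4⌋ edges, with equality for the complete bipartite graph K_{⌊n/2⌋, ⌈n/2⌉}. For n = 227: ⌊227^2/4⌋ = ⌊51529/4⌋ = 12882. The extremal graph is K_{113, 114}, which has 113·114 = 12882 edges.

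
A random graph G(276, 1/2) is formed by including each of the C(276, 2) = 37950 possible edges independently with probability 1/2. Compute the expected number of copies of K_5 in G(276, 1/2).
E[# K_5] = C(276, 5) · (1/2)^C(5, 2) = 12868936080 / 2^10 = 804308505/64 = 12567320.390625

For each 5-subset S of vertices (there are C(276, 5) = 12868936080 such S), let X_S = 1 if S induces a K_5 (all C(5, 2) = 10 edges present). Then P(X_S = 1) = (1/2)^10 = 1/1024. By linearity of expectation, E[# K_5] = C(276, 5) · (1/2)^10 = 12868936080 / 1024 = 804308505/64 = 12567320.390625.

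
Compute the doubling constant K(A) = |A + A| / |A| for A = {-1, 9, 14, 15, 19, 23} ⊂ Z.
K = |A + A| / |A| = 18/6 = 3

Enumerate A + A = {a + b : a, b ∈ A}. With |A| = 6, there are |A|^2 = 36 ordered sum pairs; collecting distinct values, A + A = {-2, 8, 13, 14, 18, 22, 23, 24, 28, 29, 30, 32, 33, 34, 37, 38, 42, 46}, so |A + A| = 18. Thus K = 18/6 = 3. For comparison, the minimum possible |A + A| over all 6-element sets is 2·6 − 1 = 11 (so min K = 11/6), attained only by arithmetic progressions.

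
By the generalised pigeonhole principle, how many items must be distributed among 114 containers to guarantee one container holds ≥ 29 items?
n = (29 − 1)·114 + 1 = 3193

By the generalised pigeonhole principle, to guarantee some box contains ≥ r objects we need more than (r − 1) · k objects total. Threshold: n = (r − 1) · k + 1. With r = 29 and k = 114: n = 28 · 114 + 1 = 3192 + 1 = 3193. For n = 3192 = 28 · 114, we can put exactly 28 objects in every box, avoiding 29 in any single one — so 3193 is tight.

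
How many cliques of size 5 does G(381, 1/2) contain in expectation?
E[# K_5] = C(381, 5) · (1/2)^C(5, 2) = 65162792331 / 2^10 ≈ 63635539.385742

For each 5-subset S of vertices (there are C(381, 5) = 65162792331 such S), let X_S = 1 if S induces a K_5 (all C(5, 2) = 10 edges present). Then P(X_S = 1) = (1/2)^10 = 1/1024. By linearity of expectation, E[# K_5] = C(381, 5) · (1/2)^10 = 65162792331 / 1024 ≈ 63635539.385742.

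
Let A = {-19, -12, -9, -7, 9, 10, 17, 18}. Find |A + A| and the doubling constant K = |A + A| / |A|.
K = |A + A| / |A| = 34/8 = 17/4

Enumerate A + A = {a + b : a, b ∈ A}. With |A| = 8, there are |A|^2 = 64 ordered sum pairs; collecting distinct values, A + A = {-38, -31, -28, -26, -24, -21, -19, -18, -16, -14, -10, -9, -3, -2, -1, 0, 1, 2, 3, 5, 6, 8, 9, 10, 11, 18, 19, 20, 26, 27, 28, 34, 35, 36}, so |A + A| = 34. Thus K = 34/8 = 17/4. For comparison, the minimum possible |A + A| over all 8-element sets is 2·8 − 1 = 15 (so min K = 15/8), attained only by arithmetic progressions.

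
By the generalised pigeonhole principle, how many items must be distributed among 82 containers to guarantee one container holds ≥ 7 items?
n = (7 − 1)·82 + 1 = 493

By the generalised pigeonhole principle, to guarantee some box contains ≥ r objects we need more than (r − 1) · k objects total. Threshold: n = (r − 1) · k + 1. With r = 7 and k = 82: n = 6 · 82 + 1 = 492 + 1 = 493. For n = 492 = 6 · 82, we can put exactly 6 objects in every box, avoiding 7 in any single one — so 493 is tight.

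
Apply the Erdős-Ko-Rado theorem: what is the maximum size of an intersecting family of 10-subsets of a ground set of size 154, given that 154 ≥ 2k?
max |F| = C(153, 9) = 99615373765775

Erdős-Ko-Rado (1961): when n ≥ 2k, max |F| = C(n−1, k−1). The bound is attained by the star {A : i ∈ A} for any fixed i ∈ [n]. Here C(154−1, 10−1) = C(153, 9) = 99615373765775.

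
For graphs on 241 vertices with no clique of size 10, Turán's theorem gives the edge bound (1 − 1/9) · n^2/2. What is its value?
Turán density bound = (8/9) · 241^2/2 = 232324/9 ≈ 25813.7778

Turán's theorem: ex(n, K_{r+1}) is achieved by the complete r-partite Turán graph T(n, r) with parts as balanced as possible, and is at most (1 − 1/r) · n^2/2. For r = 9, n = 241: the density bound is (8/9) · 58081/2 = 232324/9 ≈ 25813.7778. The integer-valued extremum is e(T(241, 9)) = 25813, which is strictly less than the density bound 232324/9 since 9 ∤ 241 (the parts of T(241, 9) cannot all be equal).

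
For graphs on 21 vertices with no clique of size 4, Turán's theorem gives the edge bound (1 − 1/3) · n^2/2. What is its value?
Turán density bound = (2/3) · 21^2/2 = 147

Turán's theorem: ex(n, K_{r+1}) is achieved by the complete r-partite Turán graph T(n, r) with parts as balanced as possible, and is at most (1 − 1/r) · n^2/2. For r = 3, n = 21: the density bound is (2/3) · 441/2 = 147. Since 3 ∣ 21, the Turán graph T(21, 3) has parts of equal size 7, and its edge count e(T(21, 3)) = 147 attains the density bound exactly.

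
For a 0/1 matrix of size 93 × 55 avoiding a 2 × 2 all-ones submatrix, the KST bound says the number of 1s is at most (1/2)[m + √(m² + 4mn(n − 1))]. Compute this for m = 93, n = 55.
z(93, 55; 2, 2) ≤ (1/2)[93 + √(93² + 4·93·55·54)] = (1/2)[93 + √1113489] = 574.1099

Kővári–Sós–Turán: let r_1, ..., r_93 be the row sums and z = Σ r_i the total number of 1s. Each pair of columns can share at most one row with both entries 1 (else a 2×2 all-ones block appears), so Σ_i C(r_i, 2) ≤ C(55, 2) = 1485. By convexity Σ_i C(r_i, 2) ≥ 93·C(z/93, 2) = z(z − 93)/(2·93), giving z² − 93z − 93·55·54 ≤ 0 and hence z ≤ (1/2)[93 + √(8649 + 4·276210)] = (1/2)[93 + √1113489] ≈ (1/2)(93 + 1055.2199) = 574.1099.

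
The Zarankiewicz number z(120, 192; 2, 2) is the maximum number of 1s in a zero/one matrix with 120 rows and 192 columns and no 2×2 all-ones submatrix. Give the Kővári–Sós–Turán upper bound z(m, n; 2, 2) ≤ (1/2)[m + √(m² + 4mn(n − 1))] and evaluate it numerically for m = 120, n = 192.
z(120, 192; 2, 2) ≤ (1/2)[120 + √(120² + 4·120·192·191)] = (1/2)[120 + √17616960] = 2158.6281

Kővári–Sós–Turán: let r_1, ..., r_120 be the row sums and z = Σ r_i the total number of 1s. Each pair of columns can share at most one row with both entries 1 (else a 2×2 all-ones block appears), so Σ_i C(r_i, 2) ≤ C(192, 2) = 18336. By convexity Σ_i C(r_i, 2) ≥ 120·C(z/120, 2) = z(z − 120)/(2·120), giving z² − 120z − 120·192·191 ≤ 0 and hence z ≤ (1/2)[120 + √(14400 + 4·4400640)] = (1/2)[120 + √17616960] ≈ (1/2)(120 + 4197.2562) = 2158.6281.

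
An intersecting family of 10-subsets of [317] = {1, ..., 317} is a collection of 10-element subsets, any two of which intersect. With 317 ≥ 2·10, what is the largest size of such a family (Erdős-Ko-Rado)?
max |F| = C(316, 9) = 77178167390263940

The Erdős-Ko-Rado theorem states: for n ≥ 2k, an intersecting family of k-subsets of an n-element set has size at most C(n − 1, k − 1), with equality for 'star' families {A ⊆ [n] : |A| = k, i ∈ A} (fix an element i). For n = 317, k = 10: C(316, 9) = 77178167390263940.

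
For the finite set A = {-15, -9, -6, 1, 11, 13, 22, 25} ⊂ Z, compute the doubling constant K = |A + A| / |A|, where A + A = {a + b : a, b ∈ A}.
K = |A + A| / |A| = 32/8 = 4

Enumerate A + A = {a + b : a, b ∈ A}. With |A| = 8, there are |A|^2 = 64 ordered sum pairs; collecting distinct values, A + A = {-30, -24, -21, -18, -15, -14, -12, -8, -5, -4, -2, 2, 4, 5, 7, 10, 12, 13, 14, 16, 19, 22, 23, 24, 26, 33, 35, 36, 38, 44, 47, 50}, so |A + A| = 32. Thus K = 32/8 = 4. For comparison, the minimum possible |A + A| over all 8-element sets is 2·8 − 1 = 15 (so min K = 15/8), attained only by arithmetic progressions.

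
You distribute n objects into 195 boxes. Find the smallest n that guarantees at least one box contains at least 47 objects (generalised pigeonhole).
n = (47 − 1)·195 + 1 = 8971

By the generalised pigeonhole principle, to guarantee some box contains ≥ r objects we need more than (r − 1) · k objects total. Threshold: n = (r − 1) · k + 1. With r = 47 and k = 195: n = 46 · 195 + 1 = 8970 + 1 = 8971. For n = 8970 = 46 · 195, we can put exactly 46 objects in every box, avoiding 47 in any single one — so 8971 is tight.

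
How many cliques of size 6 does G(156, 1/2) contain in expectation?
E[# K_6] = C(156, 6) · (1/2)^C(6, 2) = 18161699556 / 2^15 = 4540424889/8192 ≈ 554251.085083

For each 6-subset S of vertices (there are C(156, 6) = 18161699556 such S), let X_S = 1 if S induces a K_6 (all C(6, 2) = 15 edges present). Then P(X_S = 1) = (1/2)^15 = 1/32768. By linearity of expectation, E[# K_6] = C(156, 6) · (1/2)^15 = 18161699556 / 32768 = 4540424889/8192 ≈ 554251.085083.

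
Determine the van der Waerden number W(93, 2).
W(93, 2) = 93 + 1 = 94

A 2-term AP is any pair of integers, so a monochromatic 2-AP exists iff some colour is used at least twice. With 93 colours, the colouring i ↦ i on {1, ..., 93} uses each colour once, avoiding any monochromatic pair, so W(93, 2) > 93. For {1, ..., 94}, pigeonhole forces two integers of the same colour, which form a monochromatic 2-AP. Hence W(93, 2) = 94.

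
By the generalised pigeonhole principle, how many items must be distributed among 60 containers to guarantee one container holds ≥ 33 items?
n = (33 − 1)·60 + 1 = 1921

By the generalised pigeonhole principle, to guarantee some box contains ≥ r objects we need more than (r − 1) · k objects total. Threshold: n = (r − 1) · k + 1. With r = 33 and k = 60: n = 32 · 60 + 1 = 1920 + 1 = 1921. For n = 1920 = 32 · 60, we can put exactly 32 objects in every box, avoiding 33 in any single one — so 1921 is tight.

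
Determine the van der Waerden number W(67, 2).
W(67, 2) = 67 + 1 = 68

A 2-term AP is any pair of integers, so a monochromatic 2-AP exists iff some colour is used at least twice. With 67 colours, the colouring i ↦ i on {1, ..., 67} uses each colour once, avoiding any monochromatic pair, so W(67, 2) > 67. For {1, ..., 68}, pigeonhole forces two integers of the same colour, which form a monochromatic 2-AP. Hence W(67, 2) = 68.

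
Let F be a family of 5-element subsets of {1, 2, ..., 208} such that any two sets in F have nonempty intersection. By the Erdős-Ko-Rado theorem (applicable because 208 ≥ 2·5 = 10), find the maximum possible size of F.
max |F| = C(207, 4) = 74303685

The Erdős-Ko-Rado theorem states: for n ≥ 2k, an intersecting family of k-subsets of an n-element set has size at most C(n − 1, k − 1), with equality for 'star' families {A ⊆ [n] : |A| = k, i ∈ A} (fix an element i). For n = 208, k = 5: C(207, 4) = 74303685.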